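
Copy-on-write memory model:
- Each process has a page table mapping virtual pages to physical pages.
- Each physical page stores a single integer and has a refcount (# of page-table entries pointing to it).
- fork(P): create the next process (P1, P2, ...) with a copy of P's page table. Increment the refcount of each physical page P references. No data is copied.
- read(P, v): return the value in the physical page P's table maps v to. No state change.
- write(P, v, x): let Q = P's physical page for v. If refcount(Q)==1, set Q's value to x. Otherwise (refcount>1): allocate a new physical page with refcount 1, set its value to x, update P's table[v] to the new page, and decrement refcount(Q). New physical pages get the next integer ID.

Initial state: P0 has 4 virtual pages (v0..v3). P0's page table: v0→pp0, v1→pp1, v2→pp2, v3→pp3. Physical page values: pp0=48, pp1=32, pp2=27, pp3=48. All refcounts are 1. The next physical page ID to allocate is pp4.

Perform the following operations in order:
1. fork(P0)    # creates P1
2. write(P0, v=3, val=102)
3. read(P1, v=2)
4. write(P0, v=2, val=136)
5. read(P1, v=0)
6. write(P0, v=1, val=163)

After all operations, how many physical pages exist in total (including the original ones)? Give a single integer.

Op 1: fork(P0) -> P1. 4 ppages; refcounts: pp0:2 pp1:2 pp2:2 pp3:2
Op 2: write(P0, v3, 102). refcount(pp3)=2>1 -> COPY to pp4. 5 ppages; refcounts: pp0:2 pp1:2 pp2:2 pp3:1 pp4:1
Op 3: read(P1, v2) -> 27. No state change.
Op 4: write(P0, v2, 136). refcount(pp2)=2>1 -> COPY to pp5. 6 ppages; refcounts: pp0:2 pp1:2 pp2:1 pp3:1 pp4:1 pp5:1
Op 5: read(P1, v0) -> 48. No state change.
Op 6: write(P0, v1, 163). refcount(pp1)=2>1 -> COPY to pp6. 7 ppages; refcounts: pp0:2 pp1:1 pp2:1 pp3:1 pp4:1 pp5:1 pp6:1

Answer: 7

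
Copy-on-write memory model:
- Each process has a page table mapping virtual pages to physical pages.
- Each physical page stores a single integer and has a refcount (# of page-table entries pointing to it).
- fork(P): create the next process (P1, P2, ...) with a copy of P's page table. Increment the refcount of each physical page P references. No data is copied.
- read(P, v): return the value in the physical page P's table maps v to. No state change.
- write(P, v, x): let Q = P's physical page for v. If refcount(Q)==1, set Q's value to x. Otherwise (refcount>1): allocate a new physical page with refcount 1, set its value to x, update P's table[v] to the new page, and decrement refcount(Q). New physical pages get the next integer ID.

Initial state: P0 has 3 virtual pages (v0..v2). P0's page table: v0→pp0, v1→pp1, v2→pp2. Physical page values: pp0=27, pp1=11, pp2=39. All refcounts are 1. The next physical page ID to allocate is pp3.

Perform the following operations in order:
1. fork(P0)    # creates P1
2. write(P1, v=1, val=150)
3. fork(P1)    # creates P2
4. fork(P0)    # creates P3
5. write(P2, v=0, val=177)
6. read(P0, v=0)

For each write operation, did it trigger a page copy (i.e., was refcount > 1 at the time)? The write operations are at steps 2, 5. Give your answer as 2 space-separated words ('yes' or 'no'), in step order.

Op 1: fork(P0) -> P1. 3 ppages; refcounts: pp0:2 pp1:2 pp2:2
Op 2: write(P1, v1, 150). refcount(pp1)=2>1 -> COPY to pp3. 4 ppages; refcounts: pp0:2 pp1:1 pp2:2 pp3:1
Op 3: fork(P1) -> P2. 4 ppages; refcounts: pp0:3 pp1:1 pp2:3 pp3:2
Op 4: fork(P0) -> P3. 4 ppages; refcounts: pp0:4 pp1:2 pp2:4 pp3:2
Op 5: write(P2, v0, 177). refcount(pp0)=4>1 -> COPY to pp4. 5 ppages; refcounts: pp0:3 pp1:2 pp2:4 pp3:2 pp4:1
Op 6: read(P0, v0) -> 27. No state change.

yes yes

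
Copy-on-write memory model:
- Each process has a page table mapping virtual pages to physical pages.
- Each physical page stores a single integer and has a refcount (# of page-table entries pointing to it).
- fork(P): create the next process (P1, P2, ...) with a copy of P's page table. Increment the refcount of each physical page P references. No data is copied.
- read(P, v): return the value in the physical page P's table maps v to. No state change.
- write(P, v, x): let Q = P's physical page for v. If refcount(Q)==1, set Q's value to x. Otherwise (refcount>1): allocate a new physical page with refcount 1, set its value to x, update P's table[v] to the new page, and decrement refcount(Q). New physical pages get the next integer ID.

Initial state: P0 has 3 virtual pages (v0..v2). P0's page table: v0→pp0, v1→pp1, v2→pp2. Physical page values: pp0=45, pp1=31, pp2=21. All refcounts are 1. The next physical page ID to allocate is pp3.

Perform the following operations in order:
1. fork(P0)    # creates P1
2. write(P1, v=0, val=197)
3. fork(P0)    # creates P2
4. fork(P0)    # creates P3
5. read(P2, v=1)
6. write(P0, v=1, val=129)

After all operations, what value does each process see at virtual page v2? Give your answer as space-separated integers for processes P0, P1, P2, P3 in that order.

Op 1: fork(P0) -> P1. 3 ppages; refcounts: pp0:2 pp1:2 pp2:2
Op 2: write(P1, v0, 197). refcount(pp0)=2>1 -> COPY to pp3. 4 ppages; refcounts: pp0:1 pp1:2 pp2:2 pp3:1
Op 3: fork(P0) -> P2. 4 ppages; refcounts: pp0:2 pp1:3 pp2:3 pp3:1
Op 4: fork(P0) -> P3. 4 ppages; refcounts: pp0:3 pp1:4 pp2:4 pp3:1
Op 5: read(P2, v1) -> 31. No state change.
Op 6: write(P0, v1, 129). refcount(pp1)=4>1 -> COPY to pp4. 5 ppages; refcounts: pp0:3 pp1:3 pp2:4 pp3:1 pp4:1
P0: v2 -> pp2 = 21
P1: v2 -> pp2 = 21
P2: v2 -> pp2 = 21
P3: v2 -> pp2 = 21

Answer: 21 21 21 21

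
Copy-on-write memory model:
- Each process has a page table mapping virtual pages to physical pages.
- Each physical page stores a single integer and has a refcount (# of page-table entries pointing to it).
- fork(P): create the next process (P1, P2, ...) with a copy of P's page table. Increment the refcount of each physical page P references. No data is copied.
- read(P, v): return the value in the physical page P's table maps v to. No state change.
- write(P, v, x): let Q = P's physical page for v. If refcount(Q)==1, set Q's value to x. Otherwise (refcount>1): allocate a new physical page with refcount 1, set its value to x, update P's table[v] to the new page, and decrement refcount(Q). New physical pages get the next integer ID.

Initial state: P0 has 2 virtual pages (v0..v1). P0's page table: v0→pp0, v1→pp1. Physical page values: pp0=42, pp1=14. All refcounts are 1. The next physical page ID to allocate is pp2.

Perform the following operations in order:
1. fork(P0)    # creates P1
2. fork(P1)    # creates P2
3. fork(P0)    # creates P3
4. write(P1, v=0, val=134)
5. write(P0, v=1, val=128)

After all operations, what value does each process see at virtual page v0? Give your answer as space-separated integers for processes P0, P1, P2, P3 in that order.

Answer: 42 134 42 42

Derivation:
Op 1: fork(P0) -> P1. 2 ppages; refcounts: pp0:2 pp1:2
Op 2: fork(P1) -> P2. 2 ppages; refcounts: pp0:3 pp1:3
Op 3: fork(P0) -> P3. 2 ppages; refcounts: pp0:4 pp1:4
Op 4: write(P1, v0, 134). refcount(pp0)=4>1 -> COPY to pp2. 3 ppages; refcounts: pp0:3 pp1:4 pp2:1
Op 5: write(P0, v1, 128). refcount(pp1)=4>1 -> COPY to pp3. 4 ppages; refcounts: pp0:3 pp1:3 pp2:1 pp3:1
P0: v0 -> pp0 = 42
P1: v0 -> pp2 = 134
P2: v0 -> pp0 = 42
P3: v0 -> pp0 = 42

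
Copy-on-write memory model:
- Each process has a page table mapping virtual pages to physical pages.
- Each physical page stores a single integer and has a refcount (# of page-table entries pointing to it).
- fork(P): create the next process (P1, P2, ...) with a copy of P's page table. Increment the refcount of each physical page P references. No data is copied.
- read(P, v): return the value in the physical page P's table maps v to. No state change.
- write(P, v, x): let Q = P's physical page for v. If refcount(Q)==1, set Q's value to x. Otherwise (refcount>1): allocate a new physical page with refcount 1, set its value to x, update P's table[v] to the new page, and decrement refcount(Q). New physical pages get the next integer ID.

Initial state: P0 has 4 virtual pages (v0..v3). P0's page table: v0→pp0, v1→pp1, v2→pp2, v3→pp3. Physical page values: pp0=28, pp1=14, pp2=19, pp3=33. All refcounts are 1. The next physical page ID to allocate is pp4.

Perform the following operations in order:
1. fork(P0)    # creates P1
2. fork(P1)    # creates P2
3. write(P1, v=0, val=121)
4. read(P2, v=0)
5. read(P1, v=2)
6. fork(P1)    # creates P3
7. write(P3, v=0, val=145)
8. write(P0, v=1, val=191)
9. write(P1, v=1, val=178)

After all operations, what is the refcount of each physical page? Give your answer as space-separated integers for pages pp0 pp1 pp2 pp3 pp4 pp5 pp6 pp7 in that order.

Answer: 2 2 4 4 1 1 1 1

Derivation:
Op 1: fork(P0) -> P1. 4 ppages; refcounts: pp0:2 pp1:2 pp2:2 pp3:2
Op 2: fork(P1) -> P2. 4 ppages; refcounts: pp0:3 pp1:3 pp2:3 pp3:3
Op 3: write(P1, v0, 121). refcount(pp0)=3>1 -> COPY to pp4. 5 ppages; refcounts: pp0:2 pp1:3 pp2:3 pp3:3 pp4:1
Op 4: read(P2, v0) -> 28. No state change.
Op 5: read(P1, v2) -> 19. No state change.
Op 6: fork(P1) -> P3. 5 ppages; refcounts: pp0:2 pp1:4 pp2:4 pp3:4 pp4:2
Op 7: write(P3, v0, 145). refcount(pp4)=2>1 -> COPY to pp5. 6 ppages; refcounts: pp0:2 pp1:4 pp2:4 pp3:4 pp4:1 pp5:1
Op 8: write(P0, v1, 191). refcount(pp1)=4>1 -> COPY to pp6. 7 ppages; refcounts: pp0:2 pp1:3 pp2:4 pp3:4 pp4:1 pp5:1 pp6:1
Op 9: write(P1, v1, 178). refcount(pp1)=3>1 -> COPY to pp7. 8 ppages; refcounts: pp0:2 pp1:2 pp2:4 pp3:4 pp4:1 pp5:1 pp6:1 pp7:1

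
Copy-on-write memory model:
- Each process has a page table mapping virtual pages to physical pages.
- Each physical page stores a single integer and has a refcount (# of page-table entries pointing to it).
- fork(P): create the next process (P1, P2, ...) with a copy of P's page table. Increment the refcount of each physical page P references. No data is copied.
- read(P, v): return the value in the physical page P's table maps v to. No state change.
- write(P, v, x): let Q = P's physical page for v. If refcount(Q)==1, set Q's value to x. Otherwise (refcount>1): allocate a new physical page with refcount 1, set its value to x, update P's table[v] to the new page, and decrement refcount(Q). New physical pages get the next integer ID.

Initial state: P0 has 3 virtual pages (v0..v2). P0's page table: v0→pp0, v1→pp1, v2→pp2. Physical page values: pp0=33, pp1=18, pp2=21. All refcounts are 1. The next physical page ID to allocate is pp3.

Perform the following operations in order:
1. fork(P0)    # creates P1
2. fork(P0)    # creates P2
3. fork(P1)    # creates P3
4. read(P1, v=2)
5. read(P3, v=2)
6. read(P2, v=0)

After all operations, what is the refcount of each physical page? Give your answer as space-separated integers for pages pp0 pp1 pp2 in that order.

Answer: 4 4 4

Derivation:
Op 1: fork(P0) -> P1. 3 ppages; refcounts: pp0:2 pp1:2 pp2:2
Op 2: fork(P0) -> P2. 3 ppages; refcounts: pp0:3 pp1:3 pp2:3
Op 3: fork(P1) -> P3. 3 ppages; refcounts: pp0:4 pp1:4 pp2:4
Op 4: read(P1, v2) -> 21. No state change.
Op 5: read(P3, v2) -> 21. No state change.
Op 6: read(P2, v0) -> 33. No state change.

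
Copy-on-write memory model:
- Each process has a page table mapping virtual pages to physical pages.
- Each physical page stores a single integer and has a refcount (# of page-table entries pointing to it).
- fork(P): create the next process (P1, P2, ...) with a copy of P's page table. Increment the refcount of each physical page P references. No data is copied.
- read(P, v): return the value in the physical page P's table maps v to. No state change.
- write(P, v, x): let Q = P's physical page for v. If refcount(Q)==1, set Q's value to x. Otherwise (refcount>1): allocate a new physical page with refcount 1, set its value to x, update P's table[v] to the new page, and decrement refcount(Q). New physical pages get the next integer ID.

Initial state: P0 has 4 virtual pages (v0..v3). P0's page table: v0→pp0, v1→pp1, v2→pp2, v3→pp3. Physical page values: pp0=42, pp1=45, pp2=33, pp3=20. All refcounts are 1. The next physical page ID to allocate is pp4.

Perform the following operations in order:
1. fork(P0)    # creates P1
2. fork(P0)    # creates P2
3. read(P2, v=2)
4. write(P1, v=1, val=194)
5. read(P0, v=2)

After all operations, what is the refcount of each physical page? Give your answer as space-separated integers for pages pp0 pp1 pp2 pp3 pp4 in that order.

Op 1: fork(P0) -> P1. 4 ppages; refcounts: pp0:2 pp1:2 pp2:2 pp3:2
Op 2: fork(P0) -> P2. 4 ppages; refcounts: pp0:3 pp1:3 pp2:3 pp3:3
Op 3: read(P2, v2) -> 33. No state change.
Op 4: write(P1, v1, 194). refcount(pp1)=3>1 -> COPY to pp4. 5 ppages; refcounts: pp0:3 pp1:2 pp2:3 pp3:3 pp4:1
Op 5: read(P0, v2) -> 33. No state change.

Answer: 3 2 3 3 1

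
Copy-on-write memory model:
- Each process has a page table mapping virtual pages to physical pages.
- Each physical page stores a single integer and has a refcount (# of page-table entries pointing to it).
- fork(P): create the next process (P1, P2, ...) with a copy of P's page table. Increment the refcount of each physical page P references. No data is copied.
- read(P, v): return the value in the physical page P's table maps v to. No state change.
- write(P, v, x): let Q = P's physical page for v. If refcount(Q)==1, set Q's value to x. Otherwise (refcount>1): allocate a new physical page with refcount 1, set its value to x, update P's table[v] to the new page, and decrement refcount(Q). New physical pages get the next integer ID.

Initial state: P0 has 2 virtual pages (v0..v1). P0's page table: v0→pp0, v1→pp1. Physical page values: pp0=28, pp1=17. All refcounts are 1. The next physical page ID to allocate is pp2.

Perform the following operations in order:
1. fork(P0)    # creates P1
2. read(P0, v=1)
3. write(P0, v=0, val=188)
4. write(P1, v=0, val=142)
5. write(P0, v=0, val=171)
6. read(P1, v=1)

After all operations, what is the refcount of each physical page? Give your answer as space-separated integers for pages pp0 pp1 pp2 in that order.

Op 1: fork(P0) -> P1. 2 ppages; refcounts: pp0:2 pp1:2
Op 2: read(P0, v1) -> 17. No state change.
Op 3: write(P0, v0, 188). refcount(pp0)=2>1 -> COPY to pp2. 3 ppages; refcounts: pp0:1 pp1:2 pp2:1
Op 4: write(P1, v0, 142). refcount(pp0)=1 -> write in place. 3 ppages; refcounts: pp0:1 pp1:2 pp2:1
Op 5: write(P0, v0, 171). refcount(pp2)=1 -> write in place. 3 ppages; refcounts: pp0:1 pp1:2 pp2:1
Op 6: read(P1, v1) -> 17. No state change.

Answer: 1 2 1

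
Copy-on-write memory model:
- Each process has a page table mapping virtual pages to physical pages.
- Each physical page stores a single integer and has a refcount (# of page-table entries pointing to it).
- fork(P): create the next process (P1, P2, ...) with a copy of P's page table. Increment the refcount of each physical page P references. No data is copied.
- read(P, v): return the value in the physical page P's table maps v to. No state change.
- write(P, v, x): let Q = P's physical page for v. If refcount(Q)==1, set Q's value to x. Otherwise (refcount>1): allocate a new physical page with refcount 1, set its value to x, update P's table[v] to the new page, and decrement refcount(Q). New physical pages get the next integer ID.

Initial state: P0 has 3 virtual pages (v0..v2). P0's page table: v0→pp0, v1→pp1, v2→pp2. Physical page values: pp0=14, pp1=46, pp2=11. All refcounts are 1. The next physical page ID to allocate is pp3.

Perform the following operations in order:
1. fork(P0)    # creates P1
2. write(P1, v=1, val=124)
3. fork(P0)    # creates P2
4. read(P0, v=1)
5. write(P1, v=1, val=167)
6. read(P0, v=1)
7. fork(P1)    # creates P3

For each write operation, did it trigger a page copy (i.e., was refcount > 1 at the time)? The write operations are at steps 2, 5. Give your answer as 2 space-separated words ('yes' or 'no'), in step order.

Op 1: fork(P0) -> P1. 3 ppages; refcounts: pp0:2 pp1:2 pp2:2
Op 2: write(P1, v1, 124). refcount(pp1)=2>1 -> COPY to pp3. 4 ppages; refcounts: pp0:2 pp1:1 pp2:2 pp3:1
Op 3: fork(P0) -> P2. 4 ppages; refcounts: pp0:3 pp1:2 pp2:3 pp3:1
Op 4: read(P0, v1) -> 46. No state change.
Op 5: write(P1, v1, 167). refcount(pp3)=1 -> write in place. 4 ppages; refcounts: pp0:3 pp1:2 pp2:3 pp3:1
Op 6: read(P0, v1) -> 46. No state change.
Op 7: fork(P1) -> P3. 4 ppages; refcounts: pp0:4 pp1:2 pp2:4 pp3:2

yes no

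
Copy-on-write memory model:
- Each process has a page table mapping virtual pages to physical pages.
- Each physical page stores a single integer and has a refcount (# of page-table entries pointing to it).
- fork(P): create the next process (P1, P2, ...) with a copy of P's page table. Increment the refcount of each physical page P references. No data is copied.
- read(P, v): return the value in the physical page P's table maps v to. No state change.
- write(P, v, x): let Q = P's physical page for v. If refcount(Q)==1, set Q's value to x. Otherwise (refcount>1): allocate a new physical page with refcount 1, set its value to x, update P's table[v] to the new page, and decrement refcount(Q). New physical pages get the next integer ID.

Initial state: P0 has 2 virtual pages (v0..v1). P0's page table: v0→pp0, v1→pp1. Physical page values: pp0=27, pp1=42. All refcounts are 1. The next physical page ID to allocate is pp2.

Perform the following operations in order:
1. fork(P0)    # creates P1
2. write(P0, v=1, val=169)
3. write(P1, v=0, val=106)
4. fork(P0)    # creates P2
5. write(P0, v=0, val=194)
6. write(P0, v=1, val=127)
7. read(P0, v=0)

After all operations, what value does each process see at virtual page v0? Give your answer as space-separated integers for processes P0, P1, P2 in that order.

Answer: 194 106 27

Derivation:
Op 1: fork(P0) -> P1. 2 ppages; refcounts: pp0:2 pp1:2
Op 2: write(P0, v1, 169). refcount(pp1)=2>1 -> COPY to pp2. 3 ppages; refcounts: pp0:2 pp1:1 pp2:1
Op 3: write(P1, v0, 106). refcount(pp0)=2>1 -> COPY to pp3. 4 ppages; refcounts: pp0:1 pp1:1 pp2:1 pp3:1
Op 4: fork(P0) -> P2. 4 ppages; refcounts: pp0:2 pp1:1 pp2:2 pp3:1
Op 5: write(P0, v0, 194). refcount(pp0)=2>1 -> COPY to pp4. 5 ppages; refcounts: pp0:1 pp1:1 pp2:2 pp3:1 pp4:1
Op 6: write(P0, v1, 127). refcount(pp2)=2>1 -> COPY to pp5. 6 ppages; refcounts: pp0:1 pp1:1 pp2:1 pp3:1 pp4:1 pp5:1
Op 7: read(P0, v0) -> 194. No state change.
P0: v0 -> pp4 = 194
P1: v0 -> pp3 = 106
P2: v0 -> pp0 = 27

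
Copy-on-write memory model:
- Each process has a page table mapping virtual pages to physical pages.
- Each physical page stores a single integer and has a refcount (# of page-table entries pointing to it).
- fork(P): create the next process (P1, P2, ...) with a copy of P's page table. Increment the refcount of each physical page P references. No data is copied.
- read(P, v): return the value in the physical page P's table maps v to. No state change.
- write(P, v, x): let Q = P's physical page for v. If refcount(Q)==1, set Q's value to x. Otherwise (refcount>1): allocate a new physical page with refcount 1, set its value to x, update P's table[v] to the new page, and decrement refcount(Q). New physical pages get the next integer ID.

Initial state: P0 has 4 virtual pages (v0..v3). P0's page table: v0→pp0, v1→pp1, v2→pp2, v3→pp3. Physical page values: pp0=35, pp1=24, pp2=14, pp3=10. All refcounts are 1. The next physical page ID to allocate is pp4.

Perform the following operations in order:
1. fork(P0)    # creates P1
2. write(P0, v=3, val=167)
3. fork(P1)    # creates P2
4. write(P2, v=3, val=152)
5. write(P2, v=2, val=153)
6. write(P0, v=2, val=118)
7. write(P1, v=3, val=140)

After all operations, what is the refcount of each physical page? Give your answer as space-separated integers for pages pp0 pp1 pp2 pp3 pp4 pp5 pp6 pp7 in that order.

Op 1: fork(P0) -> P1. 4 ppages; refcounts: pp0:2 pp1:2 pp2:2 pp3:2
Op 2: write(P0, v3, 167). refcount(pp3)=2>1 -> COPY to pp4. 5 ppages; refcounts: pp0:2 pp1:2 pp2:2 pp3:1 pp4:1
Op 3: fork(P1) -> P2. 5 ppages; refcounts: pp0:3 pp1:3 pp2:3 pp3:2 pp4:1
Op 4: write(P2, v3, 152). refcount(pp3)=2>1 -> COPY to pp5. 6 ppages; refcounts: pp0:3 pp1:3 pp2:3 pp3:1 pp4:1 pp5:1
Op 5: write(P2, v2, 153). refcount(pp2)=3>1 -> COPY to pp6. 7 ppages; refcounts: pp0:3 pp1:3 pp2:2 pp3:1 pp4:1 pp5:1 pp6:1
Op 6: write(P0, v2, 118). refcount(pp2)=2>1 -> COPY to pp7. 8 ppages; refcounts: pp0:3 pp1:3 pp2:1 pp3:1 pp4:1 pp5:1 pp6:1 pp7:1
Op 7: write(P1, v3, 140). refcount(pp3)=1 -> write in place. 8 ppages; refcounts: pp0:3 pp1:3 pp2:1 pp3:1 pp4:1 pp5:1 pp6:1 pp7:1

Answer: 3 3 1 1 1 1 1 1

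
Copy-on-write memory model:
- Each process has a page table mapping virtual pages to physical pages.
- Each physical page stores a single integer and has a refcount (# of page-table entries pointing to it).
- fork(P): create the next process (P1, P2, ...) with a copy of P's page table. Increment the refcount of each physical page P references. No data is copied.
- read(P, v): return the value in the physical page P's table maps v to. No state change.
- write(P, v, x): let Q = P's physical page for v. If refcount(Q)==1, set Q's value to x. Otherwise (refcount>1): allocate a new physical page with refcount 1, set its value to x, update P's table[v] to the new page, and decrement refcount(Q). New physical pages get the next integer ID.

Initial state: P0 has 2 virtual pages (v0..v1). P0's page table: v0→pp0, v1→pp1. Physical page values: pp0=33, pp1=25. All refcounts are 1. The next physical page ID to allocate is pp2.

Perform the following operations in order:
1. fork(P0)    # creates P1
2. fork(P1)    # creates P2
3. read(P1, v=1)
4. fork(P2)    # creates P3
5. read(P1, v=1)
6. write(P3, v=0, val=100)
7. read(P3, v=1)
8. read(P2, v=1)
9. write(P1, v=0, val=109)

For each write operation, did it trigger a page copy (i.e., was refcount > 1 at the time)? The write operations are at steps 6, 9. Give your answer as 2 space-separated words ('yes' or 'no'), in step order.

Op 1: fork(P0) -> P1. 2 ppages; refcounts: pp0:2 pp1:2
Op 2: fork(P1) -> P2. 2 ppages; refcounts: pp0:3 pp1:3
Op 3: read(P1, v1) -> 25. No state change.
Op 4: fork(P2) -> P3. 2 ppages; refcounts: pp0:4 pp1:4
Op 5: read(P1, v1) -> 25. No state change.
Op 6: write(P3, v0, 100). refcount(pp0)=4>1 -> COPY to pp2. 3 ppages; refcounts: pp0:3 pp1:4 pp2:1
Op 7: read(P3, v1) -> 25. No state change.
Op 8: read(P2, v1) -> 25. No state change.
Op 9: write(P1, v0, 109). refcount(pp0)=3>1 -> COPY to pp3. 4 ppages; refcounts: pp0:2 pp1:4 pp2:1 pp3:1

yes yes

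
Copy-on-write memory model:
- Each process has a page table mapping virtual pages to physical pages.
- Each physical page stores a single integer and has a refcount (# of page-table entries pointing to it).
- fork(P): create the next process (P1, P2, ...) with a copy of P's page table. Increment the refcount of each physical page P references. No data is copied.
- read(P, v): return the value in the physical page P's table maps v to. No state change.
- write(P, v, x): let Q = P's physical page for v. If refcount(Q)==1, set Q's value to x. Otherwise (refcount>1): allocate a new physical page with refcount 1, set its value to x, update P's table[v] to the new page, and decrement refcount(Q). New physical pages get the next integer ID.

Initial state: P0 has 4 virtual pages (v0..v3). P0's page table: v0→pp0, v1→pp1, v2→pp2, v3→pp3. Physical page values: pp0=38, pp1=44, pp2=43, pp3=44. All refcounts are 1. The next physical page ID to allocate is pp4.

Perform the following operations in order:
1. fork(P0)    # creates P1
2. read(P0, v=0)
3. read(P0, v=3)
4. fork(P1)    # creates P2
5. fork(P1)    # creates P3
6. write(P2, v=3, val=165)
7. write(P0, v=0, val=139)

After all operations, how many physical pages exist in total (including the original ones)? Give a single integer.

Answer: 6

Derivation:
Op 1: fork(P0) -> P1. 4 ppages; refcounts: pp0:2 pp1:2 pp2:2 pp3:2
Op 2: read(P0, v0) -> 38. No state change.
Op 3: read(P0, v3) -> 44. No state change.
Op 4: fork(P1) -> P2. 4 ppages; refcounts: pp0:3 pp1:3 pp2:3 pp3:3
Op 5: fork(P1) -> P3. 4 ppages; refcounts: pp0:4 pp1:4 pp2:4 pp3:4
Op 6: write(P2, v3, 165). refcount(pp3)=4>1 -> COPY to pp4. 5 ppages; refcounts: pp0:4 pp1:4 pp2:4 pp3:3 pp4:1
Op 7: write(P0, v0, 139). refcount(pp0)=4>1 -> COPY to pp5. 6 ppages; refcounts: pp0:3 pp1:4 pp2:4 pp3:3 pp4:1 pp5:1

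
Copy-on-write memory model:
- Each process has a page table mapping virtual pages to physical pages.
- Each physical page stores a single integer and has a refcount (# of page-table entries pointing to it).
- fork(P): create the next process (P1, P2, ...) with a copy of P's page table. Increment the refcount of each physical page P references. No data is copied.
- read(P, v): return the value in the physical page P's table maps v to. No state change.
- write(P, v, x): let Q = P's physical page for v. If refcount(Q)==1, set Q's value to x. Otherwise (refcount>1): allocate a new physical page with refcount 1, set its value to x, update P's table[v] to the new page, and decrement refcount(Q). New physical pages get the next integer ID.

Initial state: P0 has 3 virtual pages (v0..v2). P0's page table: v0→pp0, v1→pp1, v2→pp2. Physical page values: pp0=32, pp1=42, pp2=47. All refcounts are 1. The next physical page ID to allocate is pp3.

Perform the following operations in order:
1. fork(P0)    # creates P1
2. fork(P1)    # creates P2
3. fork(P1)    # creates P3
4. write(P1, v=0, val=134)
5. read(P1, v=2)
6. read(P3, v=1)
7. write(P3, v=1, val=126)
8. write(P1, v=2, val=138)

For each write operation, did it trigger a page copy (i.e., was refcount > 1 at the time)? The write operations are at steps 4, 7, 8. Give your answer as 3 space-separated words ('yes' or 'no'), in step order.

Op 1: fork(P0) -> P1. 3 ppages; refcounts: pp0:2 pp1:2 pp2:2
Op 2: fork(P1) -> P2. 3 ppages; refcounts: pp0:3 pp1:3 pp2:3
Op 3: fork(P1) -> P3. 3 ppages; refcounts: pp0:4 pp1:4 pp2:4
Op 4: write(P1, v0, 134). refcount(pp0)=4>1 -> COPY to pp3. 4 ppages; refcounts: pp0:3 pp1:4 pp2:4 pp3:1
Op 5: read(P1, v2) -> 47. No state change.
Op 6: read(P3, v1) -> 42. No state change.
Op 7: write(P3, v1, 126). refcount(pp1)=4>1 -> COPY to pp4. 5 ppages; refcounts: pp0:3 pp1:3 pp2:4 pp3:1 pp4:1
Op 8: write(P1, v2, 138). refcount(pp2)=4>1 -> COPY to pp5. 6 ppages; refcounts: pp0:3 pp1:3 pp2:3 pp3:1 pp4:1 pp5:1

yes yes yes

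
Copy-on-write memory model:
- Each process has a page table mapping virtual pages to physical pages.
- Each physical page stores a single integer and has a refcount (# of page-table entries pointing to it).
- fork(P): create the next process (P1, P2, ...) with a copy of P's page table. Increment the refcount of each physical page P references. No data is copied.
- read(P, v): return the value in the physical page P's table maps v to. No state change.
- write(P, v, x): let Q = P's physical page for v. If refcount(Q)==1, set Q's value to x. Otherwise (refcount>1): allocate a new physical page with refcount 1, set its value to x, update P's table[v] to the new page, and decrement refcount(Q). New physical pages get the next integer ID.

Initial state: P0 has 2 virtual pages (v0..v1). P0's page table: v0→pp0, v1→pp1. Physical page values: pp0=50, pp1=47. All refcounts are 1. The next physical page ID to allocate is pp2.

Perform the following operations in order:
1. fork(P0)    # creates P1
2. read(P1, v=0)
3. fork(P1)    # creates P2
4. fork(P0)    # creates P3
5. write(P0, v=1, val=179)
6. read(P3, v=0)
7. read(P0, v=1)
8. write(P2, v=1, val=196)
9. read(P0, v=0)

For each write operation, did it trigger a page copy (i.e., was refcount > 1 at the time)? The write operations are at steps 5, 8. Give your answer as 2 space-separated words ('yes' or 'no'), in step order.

Op 1: fork(P0) -> P1. 2 ppages; refcounts: pp0:2 pp1:2
Op 2: read(P1, v0) -> 50. No state change.
Op 3: fork(P1) -> P2. 2 ppages; refcounts: pp0:3 pp1:3
Op 4: fork(P0) -> P3. 2 ppages; refcounts: pp0:4 pp1:4
Op 5: write(P0, v1, 179). refcount(pp1)=4>1 -> COPY to pp2. 3 ppages; refcounts: pp0:4 pp1:3 pp2:1
Op 6: read(P3, v0) -> 50. No state change.
Op 7: read(P0, v1) -> 179. No state change.
Op 8: write(P2, v1, 196). refcount(pp1)=3>1 -> COPY to pp3. 4 ppages; refcounts: pp0:4 pp1:2 pp2:1 pp3:1
Op 9: read(P0, v0) -> 50. No state change.

yes yes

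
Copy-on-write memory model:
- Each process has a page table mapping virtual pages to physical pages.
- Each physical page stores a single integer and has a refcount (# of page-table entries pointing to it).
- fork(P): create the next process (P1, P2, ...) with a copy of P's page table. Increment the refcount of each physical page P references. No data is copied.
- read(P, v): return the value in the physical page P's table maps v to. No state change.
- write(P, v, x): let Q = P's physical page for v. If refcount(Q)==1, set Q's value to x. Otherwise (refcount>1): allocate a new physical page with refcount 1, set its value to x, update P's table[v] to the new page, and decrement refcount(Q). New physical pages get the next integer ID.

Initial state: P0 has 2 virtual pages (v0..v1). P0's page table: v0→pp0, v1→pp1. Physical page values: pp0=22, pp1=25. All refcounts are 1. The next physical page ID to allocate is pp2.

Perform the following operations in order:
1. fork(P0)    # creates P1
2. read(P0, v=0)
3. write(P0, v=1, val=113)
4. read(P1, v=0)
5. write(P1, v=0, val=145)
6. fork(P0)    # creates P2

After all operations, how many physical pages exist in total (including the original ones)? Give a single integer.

Answer: 4

Derivation:
Op 1: fork(P0) -> P1. 2 ppages; refcounts: pp0:2 pp1:2
Op 2: read(P0, v0) -> 22. No state change.
Op 3: write(P0, v1, 113). refcount(pp1)=2>1 -> COPY to pp2. 3 ppages; refcounts: pp0:2 pp1:1 pp2:1
Op 4: read(P1, v0) -> 22. No state change.
Op 5: write(P1, v0, 145). refcount(pp0)=2>1 -> COPY to pp3. 4 ppages; refcounts: pp0:1 pp1:1 pp2:1 pp3:1
Op 6: fork(P0) -> P2. 4 ppages; refcounts: pp0:2 pp1:1 pp2:2 pp3:1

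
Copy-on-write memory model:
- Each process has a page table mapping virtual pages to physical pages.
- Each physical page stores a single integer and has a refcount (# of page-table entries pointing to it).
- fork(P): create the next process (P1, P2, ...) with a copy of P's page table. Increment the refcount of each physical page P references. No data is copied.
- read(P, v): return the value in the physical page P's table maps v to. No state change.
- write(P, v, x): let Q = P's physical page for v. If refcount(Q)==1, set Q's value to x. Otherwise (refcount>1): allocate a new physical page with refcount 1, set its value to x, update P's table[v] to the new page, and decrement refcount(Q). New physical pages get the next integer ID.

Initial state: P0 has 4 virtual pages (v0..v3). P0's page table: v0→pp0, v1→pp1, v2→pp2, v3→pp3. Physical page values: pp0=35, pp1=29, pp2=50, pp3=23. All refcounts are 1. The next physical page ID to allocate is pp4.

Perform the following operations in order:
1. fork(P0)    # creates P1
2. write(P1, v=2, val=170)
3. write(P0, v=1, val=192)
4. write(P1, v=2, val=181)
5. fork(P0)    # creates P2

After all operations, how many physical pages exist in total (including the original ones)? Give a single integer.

Op 1: fork(P0) -> P1. 4 ppages; refcounts: pp0:2 pp1:2 pp2:2 pp3:2
Op 2: write(P1, v2, 170). refcount(pp2)=2>1 -> COPY to pp4. 5 ppages; refcounts: pp0:2 pp1:2 pp2:1 pp3:2 pp4:1
Op 3: write(P0, v1, 192). refcount(pp1)=2>1 -> COPY to pp5. 6 ppages; refcounts: pp0:2 pp1:1 pp2:1 pp3:2 pp4:1 pp5:1
Op 4: write(P1, v2, 181). refcount(pp4)=1 -> write in place. 6 ppages; refcounts: pp0:2 pp1:1 pp2:1 pp3:2 pp4:1 pp5:1
Op 5: fork(P0) -> P2. 6 ppages; refcounts: pp0:3 pp1:1 pp2:2 pp3:3 pp4:1 pp5:2

Answer: 6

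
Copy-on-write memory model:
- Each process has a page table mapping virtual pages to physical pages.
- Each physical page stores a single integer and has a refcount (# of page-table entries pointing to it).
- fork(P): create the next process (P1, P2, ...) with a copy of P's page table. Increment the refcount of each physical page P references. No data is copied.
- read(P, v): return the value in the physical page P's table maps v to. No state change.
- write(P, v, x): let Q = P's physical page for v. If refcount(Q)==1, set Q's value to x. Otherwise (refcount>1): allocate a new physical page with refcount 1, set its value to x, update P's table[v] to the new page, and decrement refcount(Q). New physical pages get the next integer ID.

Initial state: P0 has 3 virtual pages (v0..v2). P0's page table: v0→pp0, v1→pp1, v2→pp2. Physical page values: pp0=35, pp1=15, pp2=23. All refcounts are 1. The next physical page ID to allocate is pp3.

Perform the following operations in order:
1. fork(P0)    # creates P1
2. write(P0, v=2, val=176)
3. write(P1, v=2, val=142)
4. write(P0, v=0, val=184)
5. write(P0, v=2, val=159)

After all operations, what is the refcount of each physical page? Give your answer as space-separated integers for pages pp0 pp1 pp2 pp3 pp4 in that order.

Op 1: fork(P0) -> P1. 3 ppages; refcounts: pp0:2 pp1:2 pp2:2
Op 2: write(P0, v2, 176). refcount(pp2)=2>1 -> COPY to pp3. 4 ppages; refcounts: pp0:2 pp1:2 pp2:1 pp3:1
Op 3: write(P1, v2, 142). refcount(pp2)=1 -> write in place. 4 ppages; refcounts: pp0:2 pp1:2 pp2:1 pp3:1
Op 4: write(P0, v0, 184). refcount(pp0)=2>1 -> COPY to pp4. 5 ppages; refcounts: pp0:1 pp1:2 pp2:1 pp3:1 pp4:1
Op 5: write(P0, v2, 159). refcount(pp3)=1 -> write in place. 5 ppages; refcounts: pp0:1 pp1:2 pp2:1 pp3:1 pp4:1

Answer: 1 2 1 1 1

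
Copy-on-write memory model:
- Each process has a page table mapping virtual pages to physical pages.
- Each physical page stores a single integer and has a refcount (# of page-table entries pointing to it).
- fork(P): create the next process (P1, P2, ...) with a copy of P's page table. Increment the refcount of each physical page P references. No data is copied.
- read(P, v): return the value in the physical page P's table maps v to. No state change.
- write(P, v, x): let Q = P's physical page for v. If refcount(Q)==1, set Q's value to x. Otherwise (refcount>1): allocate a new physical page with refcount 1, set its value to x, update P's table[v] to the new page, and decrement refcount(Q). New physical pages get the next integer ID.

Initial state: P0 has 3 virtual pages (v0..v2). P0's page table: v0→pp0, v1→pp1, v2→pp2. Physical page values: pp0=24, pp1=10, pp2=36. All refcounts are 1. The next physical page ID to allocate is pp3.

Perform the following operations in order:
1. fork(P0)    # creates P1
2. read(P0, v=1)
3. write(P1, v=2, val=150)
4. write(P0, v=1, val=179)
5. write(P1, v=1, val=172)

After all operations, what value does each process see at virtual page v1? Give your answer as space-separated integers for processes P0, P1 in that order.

Answer: 179 172

Derivation:
Op 1: fork(P0) -> P1. 3 ppages; refcounts: pp0:2 pp1:2 pp2:2
Op 2: read(P0, v1) -> 10. No state change.
Op 3: write(P1, v2, 150). refcount(pp2)=2>1 -> COPY to pp3. 4 ppages; refcounts: pp0:2 pp1:2 pp2:1 pp3:1
Op 4: write(P0, v1, 179). refcount(pp1)=2>1 -> COPY to pp4. 5 ppages; refcounts: pp0:2 pp1:1 pp2:1 pp3:1 pp4:1
Op 5: write(P1, v1, 172). refcount(pp1)=1 -> write in place. 5 ppages; refcounts: pp0:2 pp1:1 pp2:1 pp3:1 pp4:1
P0: v1 -> pp4 = 179
P1: v1 -> pp1 = 172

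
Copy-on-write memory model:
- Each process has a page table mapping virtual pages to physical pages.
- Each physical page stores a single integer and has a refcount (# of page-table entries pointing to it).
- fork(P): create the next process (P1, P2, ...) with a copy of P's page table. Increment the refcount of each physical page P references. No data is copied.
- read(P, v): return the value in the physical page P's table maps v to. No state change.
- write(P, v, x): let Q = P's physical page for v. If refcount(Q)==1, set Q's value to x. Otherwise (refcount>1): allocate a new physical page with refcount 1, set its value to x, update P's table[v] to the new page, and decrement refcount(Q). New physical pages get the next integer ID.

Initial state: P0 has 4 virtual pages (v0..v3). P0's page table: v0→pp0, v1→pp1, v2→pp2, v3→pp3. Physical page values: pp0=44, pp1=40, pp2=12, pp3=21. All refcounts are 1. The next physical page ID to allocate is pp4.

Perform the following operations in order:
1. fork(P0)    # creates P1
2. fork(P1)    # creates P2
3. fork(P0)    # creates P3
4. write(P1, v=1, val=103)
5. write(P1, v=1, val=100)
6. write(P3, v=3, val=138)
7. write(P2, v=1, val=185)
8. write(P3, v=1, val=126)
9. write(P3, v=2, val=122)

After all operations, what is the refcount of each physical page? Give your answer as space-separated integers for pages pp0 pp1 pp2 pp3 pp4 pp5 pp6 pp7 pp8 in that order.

Answer: 4 1 3 3 1 1 1 1 1

Derivation:
Op 1: fork(P0) -> P1. 4 ppages; refcounts: pp0:2 pp1:2 pp2:2 pp3:2
Op 2: fork(P1) -> P2. 4 ppages; refcounts: pp0:3 pp1:3 pp2:3 pp3:3
Op 3: fork(P0) -> P3. 4 ppages; refcounts: pp0:4 pp1:4 pp2:4 pp3:4
Op 4: write(P1, v1, 103). refcount(pp1)=4>1 -> COPY to pp4. 5 ppages; refcounts: pp0:4 pp1:3 pp2:4 pp3:4 pp4:1
Op 5: write(P1, v1, 100). refcount(pp4)=1 -> write in place. 5 ppages; refcounts: pp0:4 pp1:3 pp2:4 pp3:4 pp4:1
Op 6: write(P3, v3, 138). refcount(pp3)=4>1 -> COPY to pp5. 6 ppages; refcounts: pp0:4 pp1:3 pp2:4 pp3:3 pp4:1 pp5:1
Op 7: write(P2, v1, 185). refcount(pp1)=3>1 -> COPY to pp6. 7 ppages; refcounts: pp0:4 pp1:2 pp2:4 pp3:3 pp4:1 pp5:1 pp6:1
Op 8: write(P3, v1, 126). refcount(pp1)=2>1 -> COPY to pp7. 8 ppages; refcounts: pp0:4 pp1:1 pp2:4 pp3:3 pp4:1 pp5:1 pp6:1 pp7:1
Op 9: write(P3, v2, 122). refcount(pp2)=4>1 -> COPY to pp8. 9 ppages; refcounts: pp0:4 pp1:1 pp2:3 pp3:3 pp4:1 pp5:1 pp6:1 pp7:1 pp8:1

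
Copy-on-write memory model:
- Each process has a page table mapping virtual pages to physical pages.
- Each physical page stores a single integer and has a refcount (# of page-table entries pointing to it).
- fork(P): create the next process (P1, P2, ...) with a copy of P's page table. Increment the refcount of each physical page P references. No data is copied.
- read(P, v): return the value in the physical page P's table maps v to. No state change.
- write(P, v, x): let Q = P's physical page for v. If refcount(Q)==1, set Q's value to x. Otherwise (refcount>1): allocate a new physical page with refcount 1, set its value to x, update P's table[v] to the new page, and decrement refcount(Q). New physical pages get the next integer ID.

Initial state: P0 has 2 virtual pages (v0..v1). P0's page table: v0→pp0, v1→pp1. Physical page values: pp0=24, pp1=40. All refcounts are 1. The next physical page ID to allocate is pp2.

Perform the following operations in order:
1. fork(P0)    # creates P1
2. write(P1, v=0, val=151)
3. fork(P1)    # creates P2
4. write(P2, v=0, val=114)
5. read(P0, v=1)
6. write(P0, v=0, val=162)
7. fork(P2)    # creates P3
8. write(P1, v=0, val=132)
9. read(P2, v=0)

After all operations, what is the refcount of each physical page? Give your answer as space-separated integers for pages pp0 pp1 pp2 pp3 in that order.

Answer: 1 4 1 2

Derivation:
Op 1: fork(P0) -> P1. 2 ppages; refcounts: pp0:2 pp1:2
Op 2: write(P1, v0, 151). refcount(pp0)=2>1 -> COPY to pp2. 3 ppages; refcounts: pp0:1 pp1:2 pp2:1
Op 3: fork(P1) -> P2. 3 ppages; refcounts: pp0:1 pp1:3 pp2:2
Op 4: write(P2, v0, 114). refcount(pp2)=2>1 -> COPY to pp3. 4 ppages; refcounts: pp0:1 pp1:3 pp2:1 pp3:1
Op 5: read(P0, v1) -> 40. No state change.
Op 6: write(P0, v0, 162). refcount(pp0)=1 -> write in place. 4 ppages; refcounts: pp0:1 pp1:3 pp2:1 pp3:1
Op 7: fork(P2) -> P3. 4 ppages; refcounts: pp0:1 pp1:4 pp2:1 pp3:2
Op 8: write(P1, v0, 132). refcount(pp2)=1 -> write in place. 4 ppages; refcounts: pp0:1 pp1:4 pp2:1 pp3:2
Op 9: read(P2, v0) -> 114. No state change.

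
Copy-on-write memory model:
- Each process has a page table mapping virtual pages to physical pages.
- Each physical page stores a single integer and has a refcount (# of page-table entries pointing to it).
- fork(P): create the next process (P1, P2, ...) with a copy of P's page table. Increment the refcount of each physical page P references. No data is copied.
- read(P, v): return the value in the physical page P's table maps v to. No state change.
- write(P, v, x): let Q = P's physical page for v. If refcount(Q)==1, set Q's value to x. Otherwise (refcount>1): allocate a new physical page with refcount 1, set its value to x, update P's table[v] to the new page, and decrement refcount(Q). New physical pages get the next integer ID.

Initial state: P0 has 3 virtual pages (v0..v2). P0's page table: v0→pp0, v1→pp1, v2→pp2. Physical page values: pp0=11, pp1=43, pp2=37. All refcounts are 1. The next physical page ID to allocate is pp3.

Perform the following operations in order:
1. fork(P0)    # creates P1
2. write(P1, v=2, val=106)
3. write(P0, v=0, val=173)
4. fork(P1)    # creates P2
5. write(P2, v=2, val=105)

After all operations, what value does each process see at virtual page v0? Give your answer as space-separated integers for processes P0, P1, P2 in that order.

Answer: 173 11 11

Derivation:
Op 1: fork(P0) -> P1. 3 ppages; refcounts: pp0:2 pp1:2 pp2:2
Op 2: write(P1, v2, 106). refcount(pp2)=2>1 -> COPY to pp3. 4 ppages; refcounts: pp0:2 pp1:2 pp2:1 pp3:1
Op 3: write(P0, v0, 173). refcount(pp0)=2>1 -> COPY to pp4. 5 ppages; refcounts: pp0:1 pp1:2 pp2:1 pp3:1 pp4:1
Op 4: fork(P1) -> P2. 5 ppages; refcounts: pp0:2 pp1:3 pp2:1 pp3:2 pp4:1
Op 5: write(P2, v2, 105). refcount(pp3)=2>1 -> COPY to pp5. 6 ppages; refcounts: pp0:2 pp1:3 pp2:1 pp3:1 pp4:1 pp5:1
P0: v0 -> pp4 = 173
P1: v0 -> pp0 = 11
P2: v0 -> pp0 = 11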